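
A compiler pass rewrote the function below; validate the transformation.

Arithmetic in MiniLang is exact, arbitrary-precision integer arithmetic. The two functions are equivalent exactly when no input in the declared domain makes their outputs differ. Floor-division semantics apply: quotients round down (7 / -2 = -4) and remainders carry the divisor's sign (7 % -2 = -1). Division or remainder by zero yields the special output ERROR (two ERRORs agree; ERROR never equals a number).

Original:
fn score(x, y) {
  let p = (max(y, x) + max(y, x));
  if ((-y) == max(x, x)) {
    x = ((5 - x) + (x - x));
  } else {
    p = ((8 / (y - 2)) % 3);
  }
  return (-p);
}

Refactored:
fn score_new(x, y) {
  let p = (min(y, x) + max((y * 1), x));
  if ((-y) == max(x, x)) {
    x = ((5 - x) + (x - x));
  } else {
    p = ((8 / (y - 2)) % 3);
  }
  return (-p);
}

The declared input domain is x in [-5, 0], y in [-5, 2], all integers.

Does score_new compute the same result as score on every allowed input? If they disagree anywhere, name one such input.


There is a counterexample at x=-2, y=2: -4 on one side, 0 on the other.
score: p = 4; ((-y) == max(x, x)) -> true; x = 7; return -4
score_new: p = 0; ((-y) == max(x, x)) -> true; x = 7; return 0
verdict: not equivalent; witness: x=-2, y=2


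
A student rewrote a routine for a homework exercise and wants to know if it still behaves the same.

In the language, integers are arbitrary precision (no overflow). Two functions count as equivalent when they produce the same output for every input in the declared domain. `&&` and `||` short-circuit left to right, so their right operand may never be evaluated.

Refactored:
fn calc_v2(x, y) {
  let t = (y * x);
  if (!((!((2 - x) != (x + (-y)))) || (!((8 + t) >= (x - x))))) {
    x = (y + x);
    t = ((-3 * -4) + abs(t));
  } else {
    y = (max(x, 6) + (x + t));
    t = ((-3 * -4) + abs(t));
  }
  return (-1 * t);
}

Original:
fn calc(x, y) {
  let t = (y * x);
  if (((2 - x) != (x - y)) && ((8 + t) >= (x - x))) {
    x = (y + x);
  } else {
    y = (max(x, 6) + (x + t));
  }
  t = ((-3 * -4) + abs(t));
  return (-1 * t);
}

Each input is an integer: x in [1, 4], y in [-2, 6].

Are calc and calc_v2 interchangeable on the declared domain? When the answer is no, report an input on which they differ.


Reading the diff, among the changes: constant usage differs, plus statement counts differ, plus min/max/abs usage differs, plus boolean connective usage differs, plus arithmetic usage differs.
As a probe, take x=4, y=1: calc runs t := 4 | (((2 - x) != (x - y)) && ((8 + t) >= (x - x))): true | x := 5 | t := 16 | result -16; calc_v2 runs t := 4 | (!((!((2 - x) != (x + (-y)))) || (!((8 + t) >= (x - x))))): true | x := 5 | t := 16 | result -16; both end at -16.
Checked all 36 inputs in the declared domain: the outputs agree on every one.
verdict: equivalent


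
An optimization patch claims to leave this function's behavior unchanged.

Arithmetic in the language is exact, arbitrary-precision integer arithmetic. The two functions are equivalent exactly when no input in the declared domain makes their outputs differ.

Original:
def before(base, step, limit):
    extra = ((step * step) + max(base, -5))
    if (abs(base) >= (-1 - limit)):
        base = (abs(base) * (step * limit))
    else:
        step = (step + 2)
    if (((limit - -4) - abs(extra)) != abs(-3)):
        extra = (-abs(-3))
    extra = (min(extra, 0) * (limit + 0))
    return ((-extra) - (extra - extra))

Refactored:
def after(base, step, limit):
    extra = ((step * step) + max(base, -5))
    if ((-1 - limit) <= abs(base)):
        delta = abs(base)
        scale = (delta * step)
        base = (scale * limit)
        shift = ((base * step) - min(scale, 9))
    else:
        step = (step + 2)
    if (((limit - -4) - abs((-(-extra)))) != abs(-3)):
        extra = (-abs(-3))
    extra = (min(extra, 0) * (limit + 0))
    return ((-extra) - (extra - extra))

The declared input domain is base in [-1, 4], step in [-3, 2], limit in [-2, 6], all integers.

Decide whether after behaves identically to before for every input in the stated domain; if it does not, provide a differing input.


Equivalent — the differences include statement counts differ; and constant usage differs; and local variable names differ; and comparison usage differs; and min/max/abs usage differs; and arithmetic usage differs, yet no declared input distinguishes the two.
As a probe, take base=-1, step=-2, limit=-2: before runs extra becomes 3; next (abs(base) >= (-1 - limit)) evaluates to true; next base becomes 4; next (((limit - -4) - abs(extra)) != abs(-3)) evaluates to true; next extra becomes -3; next extra becomes 6; next final value -6; after runs extra becomes 3; next ((-1 - limit) <= abs(base)) evaluates to true; next delta becomes 1; next scale becomes -2; next base becomes 4; next shift becomes -6; next (((limit - -4) - abs((-(-extra)))) != abs(-3)) evaluates to true; next extra becomes -3; next extra becomes 6; next final value -6; both end at -6.
An exhaustive pass over the 324 declared inputs shows identical outputs.
verdict: equivalent


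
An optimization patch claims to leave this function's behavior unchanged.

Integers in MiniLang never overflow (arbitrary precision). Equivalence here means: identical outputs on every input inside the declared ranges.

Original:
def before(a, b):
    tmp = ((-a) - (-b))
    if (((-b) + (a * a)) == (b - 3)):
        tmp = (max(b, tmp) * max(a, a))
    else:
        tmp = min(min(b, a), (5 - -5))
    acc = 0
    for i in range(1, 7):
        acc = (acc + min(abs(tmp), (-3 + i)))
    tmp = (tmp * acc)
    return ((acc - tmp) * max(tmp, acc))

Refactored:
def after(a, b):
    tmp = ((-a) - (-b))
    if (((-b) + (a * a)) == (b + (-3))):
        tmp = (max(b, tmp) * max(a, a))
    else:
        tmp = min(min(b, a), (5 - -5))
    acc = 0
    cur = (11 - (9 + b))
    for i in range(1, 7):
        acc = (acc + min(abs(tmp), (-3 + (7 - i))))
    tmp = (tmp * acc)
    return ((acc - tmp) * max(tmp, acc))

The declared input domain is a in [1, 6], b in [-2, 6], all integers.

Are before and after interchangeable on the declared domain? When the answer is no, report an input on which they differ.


Changes here: local variable names differ, and constant usage differs, and statement counts differ, and arithmetic usage differs; the full 54-point sweep finds no disagreement.
verdict: equivalent


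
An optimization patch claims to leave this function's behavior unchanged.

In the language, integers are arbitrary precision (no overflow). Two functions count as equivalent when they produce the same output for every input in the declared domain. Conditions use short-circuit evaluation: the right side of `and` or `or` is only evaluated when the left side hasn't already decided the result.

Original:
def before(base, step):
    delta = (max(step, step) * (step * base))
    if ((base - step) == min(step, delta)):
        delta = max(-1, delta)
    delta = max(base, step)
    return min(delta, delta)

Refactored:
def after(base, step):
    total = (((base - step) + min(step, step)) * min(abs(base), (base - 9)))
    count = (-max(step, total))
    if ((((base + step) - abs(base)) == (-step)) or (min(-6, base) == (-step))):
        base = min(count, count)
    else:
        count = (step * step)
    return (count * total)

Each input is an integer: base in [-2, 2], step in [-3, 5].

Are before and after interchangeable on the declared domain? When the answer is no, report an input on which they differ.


Consider the input base=-2, step=-3.
before: delta becomes -18; next ((base - step) == min(step, delta)) evaluates to false; next delta becomes -2; next final value -2
after: total becomes 22; next count becomes -22; next ((((base + step) - abs(base)) == (-step)) or (min(-6, base) == (-step))) evaluates to false; next count becomes 9; next final value 198
-2 != 198, so the rewrite changes behavior.
verdict: not equivalent; witness: base=-2, step=-3


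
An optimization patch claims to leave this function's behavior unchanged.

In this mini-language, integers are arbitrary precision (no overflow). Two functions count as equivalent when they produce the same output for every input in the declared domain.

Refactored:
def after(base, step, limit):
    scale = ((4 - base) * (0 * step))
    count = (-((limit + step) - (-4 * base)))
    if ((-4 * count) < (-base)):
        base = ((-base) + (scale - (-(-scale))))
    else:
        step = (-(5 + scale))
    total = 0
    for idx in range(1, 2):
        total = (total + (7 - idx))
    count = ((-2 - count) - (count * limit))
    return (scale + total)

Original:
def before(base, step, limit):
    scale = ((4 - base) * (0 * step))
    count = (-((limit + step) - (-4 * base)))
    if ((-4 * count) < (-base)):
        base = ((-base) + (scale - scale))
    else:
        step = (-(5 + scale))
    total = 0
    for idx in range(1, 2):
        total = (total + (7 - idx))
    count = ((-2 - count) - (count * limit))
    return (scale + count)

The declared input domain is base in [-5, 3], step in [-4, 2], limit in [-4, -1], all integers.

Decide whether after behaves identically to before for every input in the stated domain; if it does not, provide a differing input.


base=-5, step=-4, limit=-4 yields 82 from before but 6 from after.
verdict: not equivalent; witness: base=-5, step=-4, limit=-4


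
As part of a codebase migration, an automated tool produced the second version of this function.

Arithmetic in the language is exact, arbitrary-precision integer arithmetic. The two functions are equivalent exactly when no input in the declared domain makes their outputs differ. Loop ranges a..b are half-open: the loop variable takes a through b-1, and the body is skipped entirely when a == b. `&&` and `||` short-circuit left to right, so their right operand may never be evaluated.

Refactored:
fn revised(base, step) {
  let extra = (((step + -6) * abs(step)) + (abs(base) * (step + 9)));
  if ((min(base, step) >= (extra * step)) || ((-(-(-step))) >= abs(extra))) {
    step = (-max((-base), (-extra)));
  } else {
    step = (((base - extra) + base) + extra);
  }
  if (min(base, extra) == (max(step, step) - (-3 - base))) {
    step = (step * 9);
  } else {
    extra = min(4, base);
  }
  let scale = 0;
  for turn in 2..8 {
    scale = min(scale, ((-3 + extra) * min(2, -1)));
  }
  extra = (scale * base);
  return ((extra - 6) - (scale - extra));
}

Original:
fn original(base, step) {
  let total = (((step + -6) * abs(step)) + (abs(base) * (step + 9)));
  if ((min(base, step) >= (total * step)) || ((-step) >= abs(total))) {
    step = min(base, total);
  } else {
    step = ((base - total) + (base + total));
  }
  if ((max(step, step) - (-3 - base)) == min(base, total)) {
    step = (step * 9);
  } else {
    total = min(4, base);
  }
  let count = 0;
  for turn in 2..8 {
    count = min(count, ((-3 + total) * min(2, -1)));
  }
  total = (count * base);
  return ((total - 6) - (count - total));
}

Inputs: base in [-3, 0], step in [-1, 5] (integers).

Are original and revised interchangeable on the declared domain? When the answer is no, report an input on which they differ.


Behavior is preserved: although min/max/abs usage differs, local variable names differ, the outputs never diverge.
Tracing base=-2, step=4: original: total=18, then ((min(base, step) >= (total * step)) || ((-step) >= abs(total))) is false, then step=-4, then ((max(step, step) - (-3 - base)) == min(base, total)) is false, then total=-2, then count=0, then (turn=2), then count=0, then (turn=3), then count=0, then (turn=4), then count=0, then (turn=5), then count=0, then (turn=6), then count=0, then (turn=7), then count=0, then total=0, then returns -6 | revised: extra=18, then ((min(base, step) >= (extra * step)) || ((-(-(-step))) >= abs(extra))) is false, then step=-4, then (min(base, extra) == (max(step, step) - (-3 - base))) is false, then extra=-2, then scale=0, then (turn=2), then scale=0, then (turn=3), then scale=0, then (turn=4), then scale=0, then (turn=5), then scale=0, then (turn=6), then scale=0, then (turn=7), then scale=0, then extra=0, then returns -6 — matching result -6.
An exhaustive pass over the 28 declared inputs shows identical outputs.
verdict: equivalent


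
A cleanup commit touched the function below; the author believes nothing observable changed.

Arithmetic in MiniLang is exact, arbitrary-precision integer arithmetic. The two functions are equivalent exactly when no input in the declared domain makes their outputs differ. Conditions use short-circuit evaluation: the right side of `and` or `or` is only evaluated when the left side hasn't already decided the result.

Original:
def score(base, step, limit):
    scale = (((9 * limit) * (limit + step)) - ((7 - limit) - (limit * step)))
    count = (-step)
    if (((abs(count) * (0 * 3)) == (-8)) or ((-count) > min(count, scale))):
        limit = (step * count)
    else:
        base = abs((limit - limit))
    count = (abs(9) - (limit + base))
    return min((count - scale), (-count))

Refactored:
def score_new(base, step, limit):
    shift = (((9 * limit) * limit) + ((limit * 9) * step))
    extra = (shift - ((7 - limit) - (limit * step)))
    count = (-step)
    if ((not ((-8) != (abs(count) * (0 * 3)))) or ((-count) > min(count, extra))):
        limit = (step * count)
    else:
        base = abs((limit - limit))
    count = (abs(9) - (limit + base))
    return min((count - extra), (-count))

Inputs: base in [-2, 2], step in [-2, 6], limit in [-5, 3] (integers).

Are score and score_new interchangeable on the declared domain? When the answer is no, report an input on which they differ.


Although local variable names differ; and comparison usage differs; and constant usage differs; and statement counts differ; and arithmetic usage differs; and boolean connective usage differs, 405/405 inputs agree.
verdict: equivalent


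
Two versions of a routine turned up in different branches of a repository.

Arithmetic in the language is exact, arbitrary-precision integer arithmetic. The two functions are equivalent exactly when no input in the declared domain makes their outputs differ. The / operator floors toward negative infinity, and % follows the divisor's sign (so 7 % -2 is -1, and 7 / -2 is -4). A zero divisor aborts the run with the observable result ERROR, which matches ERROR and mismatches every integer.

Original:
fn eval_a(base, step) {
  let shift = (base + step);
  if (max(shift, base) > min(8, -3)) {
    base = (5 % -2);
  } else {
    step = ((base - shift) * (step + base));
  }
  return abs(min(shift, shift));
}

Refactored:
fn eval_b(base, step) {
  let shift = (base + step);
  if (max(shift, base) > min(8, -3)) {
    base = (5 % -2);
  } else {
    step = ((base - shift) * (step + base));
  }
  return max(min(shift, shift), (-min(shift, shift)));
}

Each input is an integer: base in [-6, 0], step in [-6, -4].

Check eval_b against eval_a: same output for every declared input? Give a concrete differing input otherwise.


Although min/max/abs usage differs, 21/21 inputs agree.
verdict: equivalent


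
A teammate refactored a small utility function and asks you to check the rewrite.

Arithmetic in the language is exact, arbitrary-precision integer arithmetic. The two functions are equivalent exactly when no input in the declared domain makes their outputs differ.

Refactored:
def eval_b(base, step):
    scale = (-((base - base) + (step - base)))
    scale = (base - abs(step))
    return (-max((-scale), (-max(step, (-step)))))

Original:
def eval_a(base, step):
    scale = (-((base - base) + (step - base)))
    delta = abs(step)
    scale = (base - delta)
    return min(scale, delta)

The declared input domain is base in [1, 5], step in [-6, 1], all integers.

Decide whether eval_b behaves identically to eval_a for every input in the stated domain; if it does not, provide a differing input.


This is a faithful refactor — min/max/abs usage differs; also statement counts differ; also local variable names differ, but the computed results match everywhere.
Tracing base=1, step=-1: eval_a: scale := 2 | delta := 1 | scale := 0 | result 0 | eval_b: scale := 2 | scale := 0 | result 0 — matching result 0.
Sweeping the whole domain (40 inputs) finds no disagreement.
verdict: equivalent


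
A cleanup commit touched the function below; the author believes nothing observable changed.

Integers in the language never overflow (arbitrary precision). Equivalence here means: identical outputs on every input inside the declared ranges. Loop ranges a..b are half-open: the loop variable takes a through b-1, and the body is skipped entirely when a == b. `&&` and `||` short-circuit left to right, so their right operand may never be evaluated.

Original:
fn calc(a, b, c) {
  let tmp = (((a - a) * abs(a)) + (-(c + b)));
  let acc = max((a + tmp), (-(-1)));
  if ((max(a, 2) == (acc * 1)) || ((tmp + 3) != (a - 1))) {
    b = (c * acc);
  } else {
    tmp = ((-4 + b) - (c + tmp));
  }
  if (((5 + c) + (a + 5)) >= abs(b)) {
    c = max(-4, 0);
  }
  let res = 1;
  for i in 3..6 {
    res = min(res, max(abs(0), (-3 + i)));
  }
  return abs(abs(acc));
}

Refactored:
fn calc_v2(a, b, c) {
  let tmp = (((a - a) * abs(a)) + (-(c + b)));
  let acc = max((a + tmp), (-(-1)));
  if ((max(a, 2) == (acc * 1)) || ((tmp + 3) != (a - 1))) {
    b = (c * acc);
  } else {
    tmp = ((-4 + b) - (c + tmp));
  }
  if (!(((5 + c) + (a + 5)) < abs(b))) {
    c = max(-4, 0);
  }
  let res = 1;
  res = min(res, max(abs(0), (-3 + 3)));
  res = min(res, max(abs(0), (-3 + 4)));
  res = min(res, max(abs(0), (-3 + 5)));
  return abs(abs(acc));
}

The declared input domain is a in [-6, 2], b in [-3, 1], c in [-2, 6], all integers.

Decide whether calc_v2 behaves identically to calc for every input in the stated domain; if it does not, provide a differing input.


Although comparison usage differs, plus local variable names differ, plus min/max/abs usage differs, plus constant usage differs, plus statement counts differ, plus loop structure differs, plus boolean connective usage differs, plus arithmetic usage differs, 405/405 inputs agree.
verdict: equivalent


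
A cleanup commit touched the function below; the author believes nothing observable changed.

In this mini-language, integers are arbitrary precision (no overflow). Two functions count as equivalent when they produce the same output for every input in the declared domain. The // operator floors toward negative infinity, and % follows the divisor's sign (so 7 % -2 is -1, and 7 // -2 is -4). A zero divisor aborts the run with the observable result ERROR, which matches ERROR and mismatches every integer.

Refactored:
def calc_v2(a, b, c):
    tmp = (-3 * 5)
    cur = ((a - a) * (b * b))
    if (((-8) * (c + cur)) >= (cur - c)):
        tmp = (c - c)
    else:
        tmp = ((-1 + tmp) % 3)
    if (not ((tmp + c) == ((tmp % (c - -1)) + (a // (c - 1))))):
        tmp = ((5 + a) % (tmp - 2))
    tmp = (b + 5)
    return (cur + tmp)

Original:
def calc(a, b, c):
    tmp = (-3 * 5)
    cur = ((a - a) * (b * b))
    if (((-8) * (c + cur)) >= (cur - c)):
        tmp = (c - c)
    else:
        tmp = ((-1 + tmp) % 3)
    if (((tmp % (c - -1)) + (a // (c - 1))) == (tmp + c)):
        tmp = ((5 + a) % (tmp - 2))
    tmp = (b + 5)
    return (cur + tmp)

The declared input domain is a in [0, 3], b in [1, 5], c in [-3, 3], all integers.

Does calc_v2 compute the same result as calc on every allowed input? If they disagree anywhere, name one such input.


Not equivalent: a=0, b=1, c=2 separates them (6 vs ERROR).
calc: tmp becomes -15; next cur becomes 0; next (((-8) * (c + cur)) >= (cur - c)) evaluates to false; next tmp becomes 2; next (((tmp % (c - -1)) + (a // (c - 1))) == (tmp + c)) evaluates to false; next tmp becomes 6; next final value 6
calc_v2: tmp becomes -15; next cur becomes 0; next (((-8) * (c + cur)) >= (cur - c)) evaluates to false; next tmp becomes 2; next (not ((tmp + c) == ((tmp % (c - -1)) + (a // (c - 1))))) evaluates to true; next hits division by zero so the output is ERROR
verdict: not equivalent; witness: a=0, b=1, c=2


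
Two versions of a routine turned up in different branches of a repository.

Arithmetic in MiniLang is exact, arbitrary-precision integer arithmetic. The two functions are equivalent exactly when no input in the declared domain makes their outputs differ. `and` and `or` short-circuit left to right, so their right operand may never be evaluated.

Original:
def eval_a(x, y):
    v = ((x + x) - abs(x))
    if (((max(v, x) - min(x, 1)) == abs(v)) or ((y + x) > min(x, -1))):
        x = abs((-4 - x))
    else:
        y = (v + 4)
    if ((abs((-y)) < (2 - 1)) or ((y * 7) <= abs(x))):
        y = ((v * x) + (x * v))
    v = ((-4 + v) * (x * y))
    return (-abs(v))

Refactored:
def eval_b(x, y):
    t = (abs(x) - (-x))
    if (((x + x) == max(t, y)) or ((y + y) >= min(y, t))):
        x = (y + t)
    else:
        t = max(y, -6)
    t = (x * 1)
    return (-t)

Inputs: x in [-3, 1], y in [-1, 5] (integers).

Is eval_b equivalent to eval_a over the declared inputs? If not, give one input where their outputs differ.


Try x=-3, y=-1.
eval_a: v=-9, then (((max(v, x) - min(x, 1)) == abs(v)) or ((y + x) > min(x, -1))) is false, then y=-5, then ((abs((-y)) < (2 - 1)) or ((y * 7) <= abs(x))) is true, then y=54, then v=2106, then returns -2106
eval_b: t=0, then (((x + x) == max(t, y)) or ((y + y) >= min(y, t))) is false, then t=-1, then t=-3, then returns 3
-2106 and 3 differ, so these are not the same function on this domain.
verdict: not equivalent; witness: x=-3, y=-1


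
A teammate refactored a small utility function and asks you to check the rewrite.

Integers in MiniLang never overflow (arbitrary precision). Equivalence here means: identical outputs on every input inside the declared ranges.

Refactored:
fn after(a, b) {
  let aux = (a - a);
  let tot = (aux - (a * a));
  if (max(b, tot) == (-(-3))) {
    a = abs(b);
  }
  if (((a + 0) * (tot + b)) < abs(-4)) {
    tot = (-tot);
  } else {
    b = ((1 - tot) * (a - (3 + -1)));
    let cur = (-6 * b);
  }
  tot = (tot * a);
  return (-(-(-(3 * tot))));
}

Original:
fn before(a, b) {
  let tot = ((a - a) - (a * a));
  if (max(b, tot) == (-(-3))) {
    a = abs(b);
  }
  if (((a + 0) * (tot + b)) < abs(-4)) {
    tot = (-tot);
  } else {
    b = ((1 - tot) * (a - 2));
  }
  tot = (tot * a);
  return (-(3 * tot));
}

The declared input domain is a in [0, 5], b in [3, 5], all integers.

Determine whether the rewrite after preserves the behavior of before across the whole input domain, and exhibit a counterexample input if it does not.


Equivalent — the differences include arithmetic usage differs, constant usage differs, local variable names differ, statement counts differ, yet no declared input distinguishes the two.
One worked example (a=4, b=3) — before: tot=-16, then (max(b, tot) == (-(-3))) is true, then a=3, then (((a + 0) * (tot + b)) < abs(-4)) is true, then tot=16, then tot=48, then returns -144; after: aux=0, then tot=-16, then (max(b, tot) == (-(-3))) is true, then a=3, then (((a + 0) * (tot + b)) < abs(-4)) is true, then tot=16, then tot=48, then returns -144; agreement on -144.
Sweeping the whole domain (18 inputs) finds no disagreement.
verdict: equivalent


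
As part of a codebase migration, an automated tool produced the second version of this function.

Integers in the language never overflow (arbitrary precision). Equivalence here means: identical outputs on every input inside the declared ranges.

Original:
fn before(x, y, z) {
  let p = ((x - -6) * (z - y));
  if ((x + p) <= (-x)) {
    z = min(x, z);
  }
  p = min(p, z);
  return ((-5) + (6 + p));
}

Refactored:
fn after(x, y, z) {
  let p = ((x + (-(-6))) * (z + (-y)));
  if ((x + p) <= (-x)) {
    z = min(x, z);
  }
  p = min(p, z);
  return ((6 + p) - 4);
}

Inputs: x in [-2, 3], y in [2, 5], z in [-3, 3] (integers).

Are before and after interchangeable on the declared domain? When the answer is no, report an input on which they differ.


The rewrite breaks on x=-2, y=2, z=-3, where the results are -19 and -18.
before: p := -20 | ((x + p) <= (-x)): true | z := -3 | p := -20 | result -19
after: p := -20 | ((x + p) <= (-x)): true | z := -3 | p := -20 | result -18
verdict: not equivalent; witness: x=-2, y=2, z=-3


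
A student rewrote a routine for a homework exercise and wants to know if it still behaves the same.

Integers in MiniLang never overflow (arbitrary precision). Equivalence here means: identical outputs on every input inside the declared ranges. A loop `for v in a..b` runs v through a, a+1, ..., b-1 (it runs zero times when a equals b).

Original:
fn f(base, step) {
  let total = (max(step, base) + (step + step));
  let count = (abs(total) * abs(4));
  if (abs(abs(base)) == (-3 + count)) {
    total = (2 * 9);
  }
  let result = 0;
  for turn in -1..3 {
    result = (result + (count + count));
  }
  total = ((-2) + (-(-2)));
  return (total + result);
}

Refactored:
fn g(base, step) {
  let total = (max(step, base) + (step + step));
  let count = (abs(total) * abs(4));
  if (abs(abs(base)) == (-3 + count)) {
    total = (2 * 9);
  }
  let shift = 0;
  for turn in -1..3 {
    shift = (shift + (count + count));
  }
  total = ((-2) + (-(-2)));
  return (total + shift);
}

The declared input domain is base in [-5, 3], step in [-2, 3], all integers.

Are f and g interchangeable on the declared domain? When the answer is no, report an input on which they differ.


Changes here: local variable names differ; the full 54-point sweep finds no disagreement.
verdict: equivalent


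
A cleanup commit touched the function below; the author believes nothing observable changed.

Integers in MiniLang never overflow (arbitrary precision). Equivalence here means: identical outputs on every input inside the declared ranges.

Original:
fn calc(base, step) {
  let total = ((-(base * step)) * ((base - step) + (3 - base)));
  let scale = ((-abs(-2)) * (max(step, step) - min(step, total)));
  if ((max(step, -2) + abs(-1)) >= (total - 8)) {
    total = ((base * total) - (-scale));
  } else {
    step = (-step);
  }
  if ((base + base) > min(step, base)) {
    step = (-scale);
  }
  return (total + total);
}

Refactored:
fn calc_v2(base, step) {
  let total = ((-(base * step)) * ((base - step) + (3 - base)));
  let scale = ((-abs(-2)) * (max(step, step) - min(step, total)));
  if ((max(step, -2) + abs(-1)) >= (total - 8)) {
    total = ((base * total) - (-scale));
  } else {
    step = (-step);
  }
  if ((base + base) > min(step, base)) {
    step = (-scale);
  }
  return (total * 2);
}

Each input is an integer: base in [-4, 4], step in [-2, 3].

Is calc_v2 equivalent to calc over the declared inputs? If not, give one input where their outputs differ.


Equivalent — the differences include constant usage differs, and arithmetic usage differs, yet no declared input distinguishes the two.
Tracing base=1, step=0: calc: total becomes 0; next scale becomes 0; next ((max(step, -2) + abs(-1)) >= (total - 8)) evaluates to true; next total becomes 0; next ((base + base) > min(step, base)) evaluates to true; next step becomes 0; next final value 0 | calc_v2: total becomes 0; next scale becomes 0; next ((max(step, -2) + abs(-1)) >= (total - 8)) evaluates to true; next total becomes 0; next ((base + base) > min(step, base)) evaluates to true; next step becomes 0; next final value 0 — matching result 0.
Across all 54 domain points the two functions coincide.
verdict: equivalent


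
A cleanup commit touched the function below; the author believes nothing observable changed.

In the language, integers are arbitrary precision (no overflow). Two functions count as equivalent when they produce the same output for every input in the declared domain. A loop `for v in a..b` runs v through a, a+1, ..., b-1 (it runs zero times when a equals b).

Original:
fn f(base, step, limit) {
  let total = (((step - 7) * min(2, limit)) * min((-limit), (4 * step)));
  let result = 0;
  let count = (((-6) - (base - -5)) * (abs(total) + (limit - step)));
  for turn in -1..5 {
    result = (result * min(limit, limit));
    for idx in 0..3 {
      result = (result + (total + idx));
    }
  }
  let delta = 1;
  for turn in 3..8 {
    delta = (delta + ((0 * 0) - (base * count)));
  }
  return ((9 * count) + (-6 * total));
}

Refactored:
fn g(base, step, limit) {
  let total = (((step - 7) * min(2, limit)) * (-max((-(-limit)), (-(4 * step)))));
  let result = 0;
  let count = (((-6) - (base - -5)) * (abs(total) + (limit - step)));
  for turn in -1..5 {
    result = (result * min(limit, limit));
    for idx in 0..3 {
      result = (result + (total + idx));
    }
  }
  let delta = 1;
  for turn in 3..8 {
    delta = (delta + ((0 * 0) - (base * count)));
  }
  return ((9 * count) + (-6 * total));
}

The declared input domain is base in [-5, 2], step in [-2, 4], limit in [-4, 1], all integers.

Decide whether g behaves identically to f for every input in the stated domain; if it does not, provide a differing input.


Behavior is preserved: although min/max/abs usage differs, the outputs never diverge.
One worked example (base=-5, step=2, limit=-1) — f: total = 5; result = 0; count = -12; [turn=-1]; result = 0; [idx=0]; result = 5; [idx=1]; result = 11; [idx=2]; result = 18; [turn=0]; result = -18; [idx=0]; result = -13; [idx=1]; result = -7; [idx=2]; result = 0; [turn=1]; result = 0; [idx=0]; result = 5; [idx=1]; result = 11; [idx=2]; result = 18; [turn=2]; result = -18; [idx=0]; result = -13; [idx=1]; result = -7; [idx=2]; result = 0; [turn=3]; result = 0; [idx=0]; result = 5; [idx=1]; result = 11; [idx=2]; result = 18; [turn=4]; result = -18; [idx=0]; result = -13; [idx=1]; result = -7; [idx=2]; result = 0; delta = 1; [turn=3]; delta = -59; [turn=4]; delta = -119; [turn=5]; delta = -179; [turn=6]; delta = -239; [turn=7]; delta = -299; return -138; g: total = 5; result = 0; count = -12; [turn=-1]; result = 0; [idx=0]; result = 5; [idx=1]; result = 11; [idx=2]; result = 18; [turn=0]; result = -18; [idx=0]; result = -13; [idx=1]; result = -7; [idx=2]; result = 0; [turn=1]; result = 0; [idx=0]; result = 5; [idx=1]; result = 11; [idx=2]; result = 18; [turn=2]; result = -18; [idx=0]; result = -13; [idx=1]; result = -7; [idx=2]; result = 0; [turn=3]; result = 0; [idx=0]; result = 5; [idx=1]; result = 11; [idx=2]; result = 18; [turn=4]; result = -18; [idx=0]; result = -13; [idx=1]; result = -7; [idx=2]; result = 0; delta = 1; [turn=3]; delta = -59; [turn=4]; delta = -119; [turn=5]; delta = -179; [turn=6]; delta = -239; [turn=7]; delta = -299; return -138; agreement on -138.
Across all 336 domain points the two functions coincide.
verdict: equivalent


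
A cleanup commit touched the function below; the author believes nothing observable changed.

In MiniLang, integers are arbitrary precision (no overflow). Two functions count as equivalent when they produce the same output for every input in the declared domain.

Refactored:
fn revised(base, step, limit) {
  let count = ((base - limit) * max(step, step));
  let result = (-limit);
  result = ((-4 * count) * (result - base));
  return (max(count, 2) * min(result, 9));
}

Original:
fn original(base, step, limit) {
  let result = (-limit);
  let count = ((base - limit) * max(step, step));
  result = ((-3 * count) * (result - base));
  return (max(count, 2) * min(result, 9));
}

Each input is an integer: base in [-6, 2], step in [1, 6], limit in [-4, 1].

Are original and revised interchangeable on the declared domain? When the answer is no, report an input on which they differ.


Run the pair on base=-3, step=1, limit=-4.
original: result = 4; count = 1; result = -21; return -42
revised: count = 1; result = 4; result = -28; return -56
-42 and -56 differ, so these are not the same function on this domain.
verdict: not equivalent; witness: base=-3, step=1, limit=-4


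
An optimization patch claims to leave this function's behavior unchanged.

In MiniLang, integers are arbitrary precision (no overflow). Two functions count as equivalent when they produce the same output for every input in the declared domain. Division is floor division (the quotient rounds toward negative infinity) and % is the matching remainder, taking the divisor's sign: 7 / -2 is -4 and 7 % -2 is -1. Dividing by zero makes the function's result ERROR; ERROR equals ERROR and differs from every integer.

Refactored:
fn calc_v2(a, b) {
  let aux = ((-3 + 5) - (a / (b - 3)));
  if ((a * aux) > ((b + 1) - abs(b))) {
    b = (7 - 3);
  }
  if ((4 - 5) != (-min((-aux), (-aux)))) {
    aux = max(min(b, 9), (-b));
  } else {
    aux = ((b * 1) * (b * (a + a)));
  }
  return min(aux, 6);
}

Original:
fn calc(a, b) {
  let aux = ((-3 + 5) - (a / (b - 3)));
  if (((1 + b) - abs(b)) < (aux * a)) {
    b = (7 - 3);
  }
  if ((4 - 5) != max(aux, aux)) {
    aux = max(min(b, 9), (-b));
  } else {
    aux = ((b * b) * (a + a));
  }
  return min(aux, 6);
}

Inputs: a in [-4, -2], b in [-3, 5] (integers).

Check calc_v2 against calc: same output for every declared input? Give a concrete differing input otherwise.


The two versions differ — the changes include constant usage differs, arithmetic usage differs, comparison usage differs, min/max/abs usage differs.
Tracing a=-4, b=-1: calc: aux becomes 1; next (((1 + b) - abs(b)) < (aux * a)) evaluates to false; next ((4 - 5) != max(aux, aux)) evaluates to true; next aux becomes 1; next final value 1 | calc_v2: aux becomes 1; next ((a * aux) > ((b + 1) - abs(b))) evaluates to false; next ((4 - 5) != (-min((-aux), (-aux)))) evaluates to true; next aux becomes 1; next final value 1 — matching result 1.
Every one of the 27 inputs gives matching results.
verdict: equivalent


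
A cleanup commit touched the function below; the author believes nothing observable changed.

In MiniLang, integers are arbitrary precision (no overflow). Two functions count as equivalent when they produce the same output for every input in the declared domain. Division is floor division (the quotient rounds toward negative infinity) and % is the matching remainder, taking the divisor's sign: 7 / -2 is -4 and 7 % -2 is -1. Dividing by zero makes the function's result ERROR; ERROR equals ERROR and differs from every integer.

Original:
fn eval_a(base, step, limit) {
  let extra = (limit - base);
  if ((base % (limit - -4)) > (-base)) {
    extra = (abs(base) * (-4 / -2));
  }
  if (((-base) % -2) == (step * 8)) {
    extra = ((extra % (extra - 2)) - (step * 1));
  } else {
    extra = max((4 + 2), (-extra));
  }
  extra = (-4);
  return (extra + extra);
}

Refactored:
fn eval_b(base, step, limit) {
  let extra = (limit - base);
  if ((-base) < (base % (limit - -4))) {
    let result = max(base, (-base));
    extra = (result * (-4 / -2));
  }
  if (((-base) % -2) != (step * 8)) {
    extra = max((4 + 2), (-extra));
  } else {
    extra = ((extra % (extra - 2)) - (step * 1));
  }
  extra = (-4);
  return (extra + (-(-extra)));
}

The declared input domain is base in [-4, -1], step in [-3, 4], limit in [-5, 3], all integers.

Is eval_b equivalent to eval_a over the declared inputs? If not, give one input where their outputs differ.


Comparing the listings, the differences include: comparison usage differs; and local variable names differ; and min/max/abs usage differs; and statement counts differ.
Spot check at base=-1, step=0, limit=1 — eval_a: extra = 2; ((base % (limit - -4)) > (-base)) -> true; extra = 2; (((-base) % -2) == (step * 8)) -> false; extra = 6; extra = -4; return -8. eval_b: extra = 2; ((-base) < (base % (limit - -4))) -> true; result = 1; extra = 2; (((-base) % -2) != (step * 8)) -> true; extra = 6; extra = -4; return -8. Both give -8.
Across all 288 domain points the two functions coincide.
verdict: equivalent


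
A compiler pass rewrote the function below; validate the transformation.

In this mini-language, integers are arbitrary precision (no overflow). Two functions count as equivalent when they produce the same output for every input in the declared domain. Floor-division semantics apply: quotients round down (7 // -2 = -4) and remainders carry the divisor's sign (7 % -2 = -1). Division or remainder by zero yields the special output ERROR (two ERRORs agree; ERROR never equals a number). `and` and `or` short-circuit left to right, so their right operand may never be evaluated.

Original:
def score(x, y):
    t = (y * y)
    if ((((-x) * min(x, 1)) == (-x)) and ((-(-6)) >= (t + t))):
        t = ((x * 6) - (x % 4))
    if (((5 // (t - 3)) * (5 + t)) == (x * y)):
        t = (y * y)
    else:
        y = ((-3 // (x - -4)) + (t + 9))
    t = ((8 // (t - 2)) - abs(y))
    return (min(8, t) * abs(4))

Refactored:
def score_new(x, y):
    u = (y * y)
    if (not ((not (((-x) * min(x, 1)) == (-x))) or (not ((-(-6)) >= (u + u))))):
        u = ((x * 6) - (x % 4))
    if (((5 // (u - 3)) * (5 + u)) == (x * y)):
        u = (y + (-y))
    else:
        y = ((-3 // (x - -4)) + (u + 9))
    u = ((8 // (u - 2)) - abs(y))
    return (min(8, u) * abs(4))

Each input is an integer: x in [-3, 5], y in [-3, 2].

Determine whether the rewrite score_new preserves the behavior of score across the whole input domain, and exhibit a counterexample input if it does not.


There is a counterexample at x=0, y=-3: -8 on one side, -28 on the other.
score: t = 9; ((((-x) * min(x, 1)) == (-x)) and ((-(-6)) >= (t + t))) -> false; (((5 // (t - 3)) * (5 + t)) == (x * y)) -> true; t = 9; t = -2; return -8
score_new: u = 9; (not ((not (((-x) * min(x, 1)) == (-x))) or (not ((-(-6)) >= (u + u))))) -> false; (((5 // (u - 3)) * (5 + u)) == (x * y)) -> true; u = 0; u = -7; return -28
verdict: not equivalent; witness: x=0, y=-3


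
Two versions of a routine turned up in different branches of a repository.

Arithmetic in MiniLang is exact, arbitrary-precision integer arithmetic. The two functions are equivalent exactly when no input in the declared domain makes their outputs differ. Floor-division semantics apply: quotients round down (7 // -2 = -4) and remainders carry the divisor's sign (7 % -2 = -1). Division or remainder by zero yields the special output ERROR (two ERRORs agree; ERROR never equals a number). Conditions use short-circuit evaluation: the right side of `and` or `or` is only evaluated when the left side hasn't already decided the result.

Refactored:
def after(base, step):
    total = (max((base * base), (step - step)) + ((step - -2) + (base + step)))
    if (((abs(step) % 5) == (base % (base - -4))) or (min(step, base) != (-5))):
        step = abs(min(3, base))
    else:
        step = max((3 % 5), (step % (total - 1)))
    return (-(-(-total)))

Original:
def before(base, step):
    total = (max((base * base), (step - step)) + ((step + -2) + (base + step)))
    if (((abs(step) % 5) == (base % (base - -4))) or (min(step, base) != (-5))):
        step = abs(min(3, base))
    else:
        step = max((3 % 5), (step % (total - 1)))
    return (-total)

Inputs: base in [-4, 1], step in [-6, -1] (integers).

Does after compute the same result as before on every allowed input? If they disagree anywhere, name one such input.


Not equivalent: base=-3, step=-6 separates them (8 vs 4).
before: total = -8; (((abs(step) % 5) == (base % (base - -4))) or (min(step, base) != (-5))) -> true; step = 3; return 8
after: total = -4; (((abs(step) % 5) == (base % (base - -4))) or (min(step, base) != (-5))) -> true; step = 3; return 4
verdict: not equivalent; witness: base=-3, step=-6


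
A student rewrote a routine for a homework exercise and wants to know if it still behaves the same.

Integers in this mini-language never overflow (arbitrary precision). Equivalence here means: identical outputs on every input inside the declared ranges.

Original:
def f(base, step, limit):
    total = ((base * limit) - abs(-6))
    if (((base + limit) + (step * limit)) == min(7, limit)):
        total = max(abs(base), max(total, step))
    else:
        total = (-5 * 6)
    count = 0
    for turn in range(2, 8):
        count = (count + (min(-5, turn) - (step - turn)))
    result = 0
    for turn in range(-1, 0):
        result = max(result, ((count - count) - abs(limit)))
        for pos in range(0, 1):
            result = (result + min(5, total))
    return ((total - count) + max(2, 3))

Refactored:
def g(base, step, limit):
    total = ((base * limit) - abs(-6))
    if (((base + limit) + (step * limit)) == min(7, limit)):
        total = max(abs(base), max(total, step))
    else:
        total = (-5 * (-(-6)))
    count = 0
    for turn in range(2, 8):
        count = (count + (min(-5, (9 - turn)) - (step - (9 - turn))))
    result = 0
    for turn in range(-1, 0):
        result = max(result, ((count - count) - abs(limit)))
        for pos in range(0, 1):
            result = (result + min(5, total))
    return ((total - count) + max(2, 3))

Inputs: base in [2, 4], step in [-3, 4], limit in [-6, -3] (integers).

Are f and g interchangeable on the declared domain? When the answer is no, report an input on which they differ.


The two are interchangeable: constant usage differs, and arithmetic usage differs, and every declared input agrees.
One worked example (base=3, step=4, limit=-4) — f: total = -18; (((base + limit) + (step * limit)) == min(7, limit)) -> false; total = -30; count = 0; [turn=2]; count = -7; [turn=3]; count = -13; [turn=4]; count = -18; [turn=5]; count = -22; [turn=6]; count = -25; [turn=7]; count = -27; result = 0; [turn=-1]; result = 0; [pos=0]; result = -30; return 0; g: total = -18; (((base + limit) + (step * limit)) == min(7, limit)) -> false; total = -30; count = 0; [turn=2]; count = -2; [turn=3]; count = -5; [turn=4]; count = -9; [turn=5]; count = -14; [turn=6]; count = -20; [turn=7]; count = -27; result = 0; [turn=-1]; result = 0; [pos=0]; result = -30; return 0; agreement on 0.
An exhaustive pass over the 96 declared inputs shows identical outputs.
verdict: equivalent
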